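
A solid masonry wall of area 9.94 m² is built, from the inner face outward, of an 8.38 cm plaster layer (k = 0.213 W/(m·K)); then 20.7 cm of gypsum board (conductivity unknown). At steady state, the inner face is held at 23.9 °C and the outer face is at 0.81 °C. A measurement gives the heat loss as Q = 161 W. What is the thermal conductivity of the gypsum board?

k = 0.201 W/m·K

ΣR = ΔT/Q = |23.9 − 0.81|/161 = 0.1434 K/W
Known resistances:
  R_plaster = L/(kA) = 0.0838/(0.213·9.94) = 0.03958 K/W
R_gypsum board = ΣR − ΣR_known = 0.1434 − 0.03958 = 0.1038 K/W
L/(kA) = 0.1038 ⇒ k = 0.207/(0.1038·9.94) = 0.201 W/m·K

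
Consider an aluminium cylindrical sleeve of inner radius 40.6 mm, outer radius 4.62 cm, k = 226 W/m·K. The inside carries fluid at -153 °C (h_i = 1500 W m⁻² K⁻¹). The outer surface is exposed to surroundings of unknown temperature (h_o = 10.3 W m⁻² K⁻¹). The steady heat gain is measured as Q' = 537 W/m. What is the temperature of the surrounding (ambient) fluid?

T_out = 28.1 °C

Sum the resistances:
  R'_conv,in = 1/(2πr h) = 1/(2π·0.0406·1500) = 0.002613 m·K/W
  R'_aluminium = ln(0.0462/0.0406)/(2πk) = 0.1292/(2π·226) = 9.099×10^-5 m·K/W
  R'_conv,out = 1/(2πr h) = 1/(2π·0.0462·10.3) = 0.3345 m·K/W
ΣR = 0.3372 m·K/W
ΔT = Q'·ΣR = 537 × 0.3372 = 181.1 K
Heat flows inward, so T_out = T_in + ΔT = -153 + 181.1 = 28.1 °C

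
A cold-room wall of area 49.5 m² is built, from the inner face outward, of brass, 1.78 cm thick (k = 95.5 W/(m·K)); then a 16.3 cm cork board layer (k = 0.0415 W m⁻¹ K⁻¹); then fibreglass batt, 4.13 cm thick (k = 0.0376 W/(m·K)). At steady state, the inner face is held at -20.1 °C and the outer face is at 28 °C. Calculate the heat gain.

Series thermal resistances, inner to outer:
  R_brass = L/(kA) = 0.0178/(95.5·49.5) = 3.765×10^-6 K/W
  R_cork board = L/(kA) = 0.163/(0.0415·49.5) = 0.07935 K/W
  R_fibreglass batt = L/(kA) = 0.0413/(0.0376·49.5) = 0.02219 K/W
ΣR = 3.765×10^-6 + 0.07935 + 0.02219 = 0.1015 K/W
Q = ΔT/ΣR = (-20.1 °C − 28 °C)/0.1015 = -474 W
(Negative Q ⇒ heat flows inward; heat gain = 474 W.)

Q = 474 W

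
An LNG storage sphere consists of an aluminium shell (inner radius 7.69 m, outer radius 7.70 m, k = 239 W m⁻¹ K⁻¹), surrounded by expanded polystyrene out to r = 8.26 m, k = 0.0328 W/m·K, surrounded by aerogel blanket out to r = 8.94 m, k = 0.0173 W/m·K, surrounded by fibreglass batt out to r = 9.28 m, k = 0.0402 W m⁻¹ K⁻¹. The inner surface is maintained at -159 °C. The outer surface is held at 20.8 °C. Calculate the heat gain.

Q = 2.50 kW

Resistance network (inner→outer):
  R_aluminium = (1/7.69 − 1/7.70)/(4πk) = 1.689×10^-4/(4π·239) = 5.623×10^-8 K/W
  R_expanded polystyrene = (1/7.70 − 1/8.26)/(4πk) = 0.008805/(4π·0.0328) = 0.02136 K/W
  R_aerogel blanket = (1/8.26 − 1/8.94)/(4πk) = 0.009209/(4π·0.0173) = 0.04236 K/W
  R_fibreglass batt = (1/8.94 − 1/9.28)/(4πk) = 0.004098/(4π·0.0402) = 0.008113 K/W
ΣR = 5.623×10^-8 + 0.02136 + 0.04236 + 0.008113 = 0.07183 K/W
Q = ΔT/ΣR = (-159 °C − 20.8 °C)/0.07183 = -2500 W
(Negative Q ⇒ heat flows inward; heat gain = 2500 W.)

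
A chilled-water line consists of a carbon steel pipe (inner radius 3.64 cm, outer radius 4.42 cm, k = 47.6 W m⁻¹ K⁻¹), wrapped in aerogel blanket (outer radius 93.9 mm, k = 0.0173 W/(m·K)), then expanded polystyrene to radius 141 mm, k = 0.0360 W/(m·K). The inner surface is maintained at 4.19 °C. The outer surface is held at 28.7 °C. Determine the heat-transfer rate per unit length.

Q' = 2.81 W/m

Treat each layer as a resistance in series:
  R'_carbon steel = ln(0.0442/0.0364)/(2πk) = 0.1942/(2π·47.6) = 6.492×10^-4 m·K/W
  R'_aerogel blanket = ln(0.0939/0.0442)/(2πk) = 0.7535/(2π·0.0173) = 6.932 m·K/W
  R'_expanded polystyrene = ln(0.141/0.0939)/(2πk) = 0.4065/(2π·0.0360) = 1.797 m·K/W
ΣR = 6.492×10^-4 + 6.932 + 1.797 = 8.730 m·K/W
Q' = ΔT/ΣR = (4.19 °C − 28.7 °C)/8.730 = -2.81 W/m
(Negative Q' ⇒ heat flows inward; heat gain = 2.81 W/m.)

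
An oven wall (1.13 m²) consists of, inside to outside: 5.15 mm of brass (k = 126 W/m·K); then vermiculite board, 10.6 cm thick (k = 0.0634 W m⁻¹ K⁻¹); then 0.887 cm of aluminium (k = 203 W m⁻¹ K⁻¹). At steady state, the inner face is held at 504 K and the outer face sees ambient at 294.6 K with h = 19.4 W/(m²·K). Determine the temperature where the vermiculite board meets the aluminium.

Treat each layer as a resistance in series:
  R_brass = L/(kA) = 0.00515/(126·1.13) = 3.617×10^-5 K/W
  R_vermiculite board = L/(kA) = 0.106/(0.0634·1.13) = 1.480 K/W
  R_aluminium = L/(kA) = 0.00887/(203·1.13) = 3.867×10^-5 K/W
  R_conv,out = 1/(hA) = 1/(19.4·1.13) = 0.04562 K/W
ΣR = 3.617×10^-5 + 1.480 + 3.867×10^-5 + 0.04562 = 1.526 K/W
Q = ΔT/ΣR = (504 K − 294.6 K)/1.526 = 137.2 W
From the inner boundary to the vermiculite board/aluminium interface, ΣR_partial = 1.480 K/W.
T_interface = T_in − Q·ΣR_partial = 504 K − (137.2)(1.480) = 300.9 K

T = 300.9 K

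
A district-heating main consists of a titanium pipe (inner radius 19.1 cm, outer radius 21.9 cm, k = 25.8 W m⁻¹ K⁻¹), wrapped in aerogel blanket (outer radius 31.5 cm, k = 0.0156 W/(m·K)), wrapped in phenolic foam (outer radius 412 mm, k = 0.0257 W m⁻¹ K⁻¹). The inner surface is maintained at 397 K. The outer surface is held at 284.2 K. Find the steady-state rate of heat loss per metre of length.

Q' = 21.0 W/m

Series thermal resistances, inner to outer:
  R'_titanium = ln(0.219/0.191)/(2πk) = 0.1368/(2π·25.8) = 8.439×10^-4 m·K/W
  R'_aerogel blanket = ln(0.315/0.219)/(2πk) = 0.3635/(2π·0.0156) = 3.709 m·K/W
  R'_phenolic foam = ln(0.412/0.315)/(2πk) = 0.2685/(2π·0.0257) = 1.662 m·K/W
ΣR = 8.439×10^-4 + 3.709 + 1.662 = 5.372 m·K/W
Q' = ΔT/ΣR = (397 K − 284.2 K)/5.372 = 21.0 W/m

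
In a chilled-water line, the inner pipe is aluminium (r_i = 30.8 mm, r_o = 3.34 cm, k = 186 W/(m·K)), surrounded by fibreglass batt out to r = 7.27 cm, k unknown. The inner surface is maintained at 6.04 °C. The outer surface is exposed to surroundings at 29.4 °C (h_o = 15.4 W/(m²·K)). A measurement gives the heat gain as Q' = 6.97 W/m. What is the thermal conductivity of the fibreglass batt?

k = 0.0386 W/m·K

ΣR = ΔT/Q' = |6.04 − 29.4|/6.97 = 3.352 m·K/W
Known resistances:
  R'_aluminium = ln(0.0334/0.0308)/(2πk) = 0.08104/(2π·186) = 6.934×10^-5 m·K/W
  R'_conv,out = 1/(2πr h) = 1/(2π·0.0727·15.4) = 0.1422 m·K/W
R_fibreglass batt = ΣR − ΣR_known = 3.352 − 0.1423 = 3.210 m·K/W
ln(r₂/r₁)/(2πk) = 3.210 ⇒ k = 0.7778/(2π·3.210) = 0.0386 W/m·K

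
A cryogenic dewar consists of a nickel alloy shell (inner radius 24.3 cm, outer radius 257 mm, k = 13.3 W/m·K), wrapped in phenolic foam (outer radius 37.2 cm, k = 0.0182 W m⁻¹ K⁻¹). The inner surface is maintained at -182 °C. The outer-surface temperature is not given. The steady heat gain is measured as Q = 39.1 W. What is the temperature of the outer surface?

T_out = 23.7 °C

Sum the resistances:
  R_nickel alloy = (1/0.243 − 1/0.257)/(4πk) = 0.2242/(4π·13.3) = 0.001341 K/W
  R_phenolic foam = (1/0.257 − 1/0.372)/(4πk) = 1.203/(4π·0.0182) = 5.259 K/W
ΣR = 5.261 K/W
ΔT = Q·ΣR = 39.1 × 5.261 = 205.7 K
Heat flows inward, so T_out = T_in + ΔT = -182 + 205.7 = 23.7 °C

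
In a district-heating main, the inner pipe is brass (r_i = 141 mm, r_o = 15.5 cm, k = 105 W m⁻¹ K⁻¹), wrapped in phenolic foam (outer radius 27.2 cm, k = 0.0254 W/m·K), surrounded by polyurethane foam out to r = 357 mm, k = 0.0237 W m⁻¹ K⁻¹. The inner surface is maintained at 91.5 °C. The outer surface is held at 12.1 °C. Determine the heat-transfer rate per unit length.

Q' = 14.8 W/m

Resistance network (inner→outer):
  R'_brass = ln(0.155/0.141)/(2πk) = 0.09467/(2π·105) = 1.435×10^-4 m·K/W
  R'_phenolic foam = ln(0.272/0.155)/(2πk) = 0.5624/(2π·0.0254) = 3.524 m·K/W
  R'_polyurethane foam = ln(0.357/0.272)/(2πk) = 0.2719/(2π·0.0237) = 1.826 m·K/W
ΣR = 1.435×10^-4 + 3.524 + 1.826 = 5.350 m·K/W
Q' = ΔT/ΣR = (91.5 °C − 12.1 °C)/5.350 = 14.8 W/m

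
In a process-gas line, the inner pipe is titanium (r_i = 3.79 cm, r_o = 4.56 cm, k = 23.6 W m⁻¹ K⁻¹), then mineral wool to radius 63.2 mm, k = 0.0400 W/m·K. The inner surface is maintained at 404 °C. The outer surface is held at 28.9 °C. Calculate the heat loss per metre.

Q' = 289 W/m

Treat each layer as a resistance in series:
  R'_titanium = ln(0.0456/0.0379)/(2πk) = 0.1850/(2π·23.6) = 0.001247 m·K/W
  R'_mineral wool = ln(0.0632/0.0456)/(2πk) = 0.3264/(2π·0.0400) = 1.299 m·K/W
ΣR = 0.001247 + 1.299 = 1.300 m·K/W
Q' = ΔT/ΣR = (404 °C − 28.9 °C)/1.300 = 289 W/m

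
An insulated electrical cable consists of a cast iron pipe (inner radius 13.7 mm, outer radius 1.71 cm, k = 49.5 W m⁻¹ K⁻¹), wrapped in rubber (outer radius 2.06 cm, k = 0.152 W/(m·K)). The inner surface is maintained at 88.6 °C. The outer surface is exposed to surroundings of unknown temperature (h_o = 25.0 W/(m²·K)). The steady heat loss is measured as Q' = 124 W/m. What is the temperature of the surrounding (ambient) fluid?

T_out = 26.0 °C

Series resistances:
  R'_cast iron = ln(0.0171/0.0137)/(2πk) = 0.2217/(2π·49.5) = 7.128×10^-4 m·K/W
  R'_rubber = ln(0.0206/0.0171)/(2πk) = 0.1862/(2π·0.152) = 0.1950 m·K/W
  R'_conv,out = 1/(2πr h) = 1/(2π·0.0206·25.0) = 0.3090 m·K/W
ΣR = 0.5047 m·K/W
ΔT = Q'·ΣR = 124 × 0.5047 = 62.58 K
Heat flows outward, so T_out = T_in − ΔT = 88.6 − 62.58 = 26.0 °C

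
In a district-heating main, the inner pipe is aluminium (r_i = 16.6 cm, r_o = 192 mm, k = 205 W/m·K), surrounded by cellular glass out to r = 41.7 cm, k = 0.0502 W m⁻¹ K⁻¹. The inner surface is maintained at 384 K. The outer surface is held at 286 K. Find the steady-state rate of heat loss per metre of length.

Q' = 39.9 W/m

Treat each layer as a resistance in series:
  R'_aluminium = ln(0.192/0.166)/(2πk) = 0.1455/(2π·205) = 1.130×10^-4 m·K/W
  R'_cellular glass = ln(0.417/0.192)/(2πk) = 0.7756/(2π·0.0502) = 2.459 m·K/W
ΣR = 1.130×10^-4 + 2.459 = 2.459 m·K/W
Q' = ΔT/ΣR = (384 K − 286 K)/2.459 = 39.9 W/m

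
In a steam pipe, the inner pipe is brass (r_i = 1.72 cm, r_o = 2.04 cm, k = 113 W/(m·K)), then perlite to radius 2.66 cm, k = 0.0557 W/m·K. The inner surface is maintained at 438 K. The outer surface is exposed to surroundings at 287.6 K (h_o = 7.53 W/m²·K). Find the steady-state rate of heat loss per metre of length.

Treat each layer as a resistance in series:
  R'_brass = ln(0.0204/0.0172)/(2πk) = 0.1706/(2π·113) = 2.403×10^-4 m·K/W
  R'_perlite = ln(0.0266/0.0204)/(2πk) = 0.2654/(2π·0.0557) = 0.7583 m·K/W
  R'_conv,out = 1/(2πr h) = 1/(2π·0.0266·7.53) = 0.7946 m·K/W
ΣR = 2.403×10^-4 + 0.7583 + 0.7946 = 1.553 m·K/W
Q' = ΔT/ΣR = (438 K − 287.6 K)/1.553 = 96.8 W/m

Q' = 96.8 W/m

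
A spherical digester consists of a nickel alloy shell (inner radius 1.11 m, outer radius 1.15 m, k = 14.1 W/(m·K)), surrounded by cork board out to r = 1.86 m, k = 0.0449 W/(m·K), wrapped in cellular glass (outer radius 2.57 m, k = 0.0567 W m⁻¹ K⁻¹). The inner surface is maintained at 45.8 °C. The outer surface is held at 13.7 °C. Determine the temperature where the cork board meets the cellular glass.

Resistance network (inner→outer):
  R_nickel alloy = (1/1.11 − 1/1.15)/(4πk) = 0.03134/(4π·14.1) = 1.769×10^-4 K/W
  R_cork board = (1/1.15 − 1/1.86)/(4πk) = 0.3319/(4π·0.0449) = 0.5883 K/W
  R_cellular glass = (1/1.86 − 1/2.57)/(4πk) = 0.1485/(4π·0.0567) = 0.2085 K/W
ΣR = 1.769×10^-4 + 0.5883 + 0.2085 = 0.7970 K/W
Q = ΔT/ΣR = (45.8 °C − 13.7 °C)/0.7970 = 40.28 W
From the inner boundary to the cork board/cellular glass interface, ΣR_partial = 0.5885 K/W.
T_interface = T_in − Q·ΣR_partial = 45.8 °C − (40.28)(0.5885) = 22.1 °C

T = 22.1 °C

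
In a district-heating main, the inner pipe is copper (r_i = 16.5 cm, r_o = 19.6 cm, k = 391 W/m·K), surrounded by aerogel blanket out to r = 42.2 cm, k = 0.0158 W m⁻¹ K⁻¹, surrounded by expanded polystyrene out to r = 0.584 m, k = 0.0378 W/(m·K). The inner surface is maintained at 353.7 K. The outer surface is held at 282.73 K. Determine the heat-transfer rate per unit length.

Q' = 7.80 W/m

Resistance network (inner→outer):
  R'_copper = ln(0.196/0.165)/(2πk) = 0.1722/(2π·391) = 7.008×10^-5 m·K/W
  R'_aerogel blanket = ln(0.422/0.196)/(2πk) = 0.7669/(2π·0.0158) = 7.725 m·K/W
  R'_expanded polystyrene = ln(0.584/0.422)/(2πk) = 0.3249/(2π·0.0378) = 1.368 m·K/W
ΣR = 7.008×10^-5 + 7.725 + 1.368 = 9.093 m·K/W
Q' = ΔT/ΣR = (353.7 K − 282.73 K)/9.093 = 7.80 W/m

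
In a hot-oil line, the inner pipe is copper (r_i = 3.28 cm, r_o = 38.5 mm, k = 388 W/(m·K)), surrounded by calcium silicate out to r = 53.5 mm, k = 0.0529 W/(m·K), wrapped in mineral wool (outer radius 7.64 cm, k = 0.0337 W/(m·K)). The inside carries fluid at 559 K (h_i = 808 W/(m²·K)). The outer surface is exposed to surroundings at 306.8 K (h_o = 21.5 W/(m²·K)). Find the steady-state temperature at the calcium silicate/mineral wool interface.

Treat each layer as a resistance in series:
  R'_conv,in = 1/(2πr h) = 1/(2π·0.0328·808) = 0.006005 m·K/W
  R'_copper = ln(0.0385/0.0328)/(2πk) = 0.1602/(2π·388) = 6.573×10^-5 m·K/W
  R'_calcium silicate = ln(0.0535/0.0385)/(2πk) = 0.3290/(2π·0.0529) = 0.9899 m·K/W
  R'_mineral wool = ln(0.0764/0.0535)/(2πk) = 0.3563/(2π·0.0337) = 1.683 m·K/W
  R'_conv,out = 1/(2πr h) = 1/(2π·0.0764·21.5) = 0.09689 m·K/W
ΣR = 0.006005 + 6.573×10^-5 + 0.9899 + 1.683 + 0.09689 = 2.776 m·K/W
Q' = ΔT/ΣR = (559 K − 306.8 K)/2.776 = 90.85 W/m
From the inner boundary to the calcium silicate/mineral wool interface, ΣR_partial = 0.9960 m·K/W.
T_interface = T_in − Q'·ΣR_partial = 559 K − (90.85)(0.9960) = 469 K

T = 469 K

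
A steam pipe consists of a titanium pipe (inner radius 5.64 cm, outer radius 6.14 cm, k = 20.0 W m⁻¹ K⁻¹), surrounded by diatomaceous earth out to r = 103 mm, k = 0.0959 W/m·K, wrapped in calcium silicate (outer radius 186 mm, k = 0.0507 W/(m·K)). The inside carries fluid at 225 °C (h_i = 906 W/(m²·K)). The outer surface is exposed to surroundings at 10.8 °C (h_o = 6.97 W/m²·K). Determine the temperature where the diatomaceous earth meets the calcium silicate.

T = 160 °C

Series thermal resistances, inner to outer:
  R'_conv,in = 1/(2πr h) = 1/(2π·0.0564·906) = 0.003115 m·K/W
  R'_titanium = ln(0.0614/0.0564)/(2πk) = 0.08494/(2π·20.0) = 6.759×10^-4 m·K/W
  R'_diatomaceous earth = ln(0.103/0.0614)/(2πk) = 0.5173/(2π·0.0959) = 0.8585 m·K/W
  R'_calcium silicate = ln(0.186/0.103)/(2πk) = 0.5910/(2π·0.0507) = 1.855 m·K/W
  R'_conv,out = 1/(2πr h) = 1/(2π·0.186·6.97) = 0.1228 m·K/W
ΣR = 0.003115 + 6.759×10^-4 + 0.8585 + 1.855 + 0.1228 = 2.840 m·K/W
Q' = ΔT/ΣR = (225 °C − 10.8 °C)/2.840 = 75.42 W/m
From the inner boundary to the diatomaceous earth/calcium silicate interface, ΣR_partial = 0.8623 m·K/W.
T_interface = T_in − Q'·ΣR_partial = 225 °C − (75.42)(0.8623) = 160 °C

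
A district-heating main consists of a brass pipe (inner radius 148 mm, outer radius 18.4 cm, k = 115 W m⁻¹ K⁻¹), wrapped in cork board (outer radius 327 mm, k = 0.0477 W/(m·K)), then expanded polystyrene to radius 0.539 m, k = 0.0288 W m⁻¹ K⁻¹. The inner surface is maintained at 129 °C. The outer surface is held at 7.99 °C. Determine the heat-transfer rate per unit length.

Series thermal resistances, inner to outer:
  R'_brass = ln(0.184/0.148)/(2πk) = 0.2177/(2π·115) = 3.013×10^-4 m·K/W
  R'_cork board = ln(0.327/0.184)/(2πk) = 0.5750/(2π·0.0477) = 1.919 m·K/W
  R'_expanded polystyrene = ln(0.539/0.327)/(2πk) = 0.4998/(2π·0.0288) = 2.762 m·K/W
ΣR = 3.013×10^-4 + 1.919 + 2.762 = 4.681 m·K/W
Q' = ΔT/ΣR = (129 °C − 7.99 °C)/4.681 = 25.9 W/m

Q' = 25.9 W/m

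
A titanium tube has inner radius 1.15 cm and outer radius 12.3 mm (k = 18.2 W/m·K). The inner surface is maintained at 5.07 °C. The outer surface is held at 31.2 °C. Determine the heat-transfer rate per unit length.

Q' = 2πk·ΔT/ln(r₂/r₁) = 2π × 18.2 × 26.13 / ln(0.0123/0.0115) = 44400 W/m

Q' = 44400 W/m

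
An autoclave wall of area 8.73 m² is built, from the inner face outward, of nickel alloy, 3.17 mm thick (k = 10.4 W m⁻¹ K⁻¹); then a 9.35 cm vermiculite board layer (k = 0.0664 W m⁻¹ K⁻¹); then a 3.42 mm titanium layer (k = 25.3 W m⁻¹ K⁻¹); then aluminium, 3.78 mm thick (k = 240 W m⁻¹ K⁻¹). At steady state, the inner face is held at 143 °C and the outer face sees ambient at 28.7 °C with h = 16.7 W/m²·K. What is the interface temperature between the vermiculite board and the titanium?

T = 33.4 °C

Series thermal resistances, inner to outer:
  R_nickel alloy = L/(kA) = 0.00317/(10.4·8.73) = 3.491×10^-5 K/W
  R_vermiculite board = L/(kA) = 0.0935/(0.0664·8.73) = 0.1613 K/W
  R_titanium = L/(kA) = 0.00342/(25.3·8.73) = 1.548×10^-5 K/W
  R_aluminium = L/(kA) = 0.00378/(240·8.73) = 1.804×10^-6 K/W
  R_conv,out = 1/(hA) = 1/(16.7·8.73) = 0.006859 K/W
ΣR = 3.491×10^-5 + 0.1613 + 1.548×10^-5 + 1.804×10^-6 + 0.006859 = 0.1682 K/W
Q = ΔT/ΣR = (143 °C − 28.7 °C)/0.1682 = 679.5 W
From the inner boundary to the vermiculite board/titanium interface, ΣR_partial = 0.1613 K/W.
T_interface = T_in − Q·ΣR_partial = 143 °C − (679.5)(0.1613) = 33.4 °C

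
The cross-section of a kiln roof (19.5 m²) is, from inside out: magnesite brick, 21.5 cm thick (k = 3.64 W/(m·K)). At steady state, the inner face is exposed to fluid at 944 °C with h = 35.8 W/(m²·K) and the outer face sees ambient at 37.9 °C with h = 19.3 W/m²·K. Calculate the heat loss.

Q = 127 kW

Resistance network (inner→outer):
  R_conv,in = 1/(hA) = 1/(35.8·19.5) = 0.001432 K/W
  R_magnesite brick = L/(kA) = 0.215/(3.64·19.5) = 0.003029 K/W
  R_conv,out = 1/(hA) = 1/(19.3·19.5) = 0.002657 K/W
ΣR = 0.001432 + 0.003029 + 0.002657 = 0.007118 K/W
Q = ΔT/ΣR = (944 °C − 37.9 °C)/0.007118 = 1.27×10^5 W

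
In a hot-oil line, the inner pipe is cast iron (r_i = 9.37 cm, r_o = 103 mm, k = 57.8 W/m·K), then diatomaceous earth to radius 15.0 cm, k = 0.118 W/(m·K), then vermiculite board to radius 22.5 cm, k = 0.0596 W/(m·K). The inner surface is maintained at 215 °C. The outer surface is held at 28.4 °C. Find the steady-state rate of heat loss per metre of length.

Q' = 117 W/m

Resistance network (inner→outer):
  R'_cast iron = ln(0.103/0.0937)/(2πk) = 0.09463/(2π·57.8) = 2.606×10^-4 m·K/W
  R'_diatomaceous earth = ln(0.150/0.103)/(2πk) = 0.3759/(2π·0.118) = 0.5070 m·K/W
  R'_vermiculite board = ln(0.225/0.150)/(2πk) = 0.4055/(2π·0.0596) = 1.083 m·K/W
ΣR = 2.606×10^-4 + 0.5070 + 1.083 = 1.590 m·K/W
Q' = ΔT/ΣR = (215 °C − 28.4 °C)/1.590 = 117 W/m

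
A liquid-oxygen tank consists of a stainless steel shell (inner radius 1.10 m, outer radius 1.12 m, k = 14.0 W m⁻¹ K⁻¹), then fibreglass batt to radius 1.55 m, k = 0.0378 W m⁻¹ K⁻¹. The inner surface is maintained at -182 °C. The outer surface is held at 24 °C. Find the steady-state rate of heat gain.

Resistance network (inner→outer):
  R_stainless steel = (1/1.10 − 1/1.12)/(4πk) = 0.01623/(4π·14.0) = 9.227×10^-5 K/W
  R_fibreglass batt = (1/1.12 − 1/1.55)/(4πk) = 0.2477/(4π·0.0378) = 0.5215 K/W
ΣR = 9.227×10^-5 + 0.5215 = 0.5216 K/W
Q = ΔT/ΣR = (-182 °C − 24 °C)/0.5216 = -395 W
(Negative Q ⇒ heat flows inward; heat gain = 395 W.)

Q = 395 W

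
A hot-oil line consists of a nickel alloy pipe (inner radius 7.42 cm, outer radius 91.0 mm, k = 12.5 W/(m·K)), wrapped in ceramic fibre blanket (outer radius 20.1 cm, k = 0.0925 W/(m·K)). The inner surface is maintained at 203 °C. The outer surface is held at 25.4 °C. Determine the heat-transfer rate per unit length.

Q' = 130 W/m

Resistance network (inner→outer):
  R'_nickel alloy = ln(0.0910/0.0742)/(2πk) = 0.2041/(2π·12.5) = 0.002599 m·K/W
  R'_ceramic fibre blanket = ln(0.201/0.0910)/(2πk) = 0.7924/(2π·0.0925) = 1.363 m·K/W
ΣR = 0.002599 + 1.363 = 1.366 m·K/W
Q' = ΔT/ΣR = (203 °C − 25.4 °C)/1.366 = 130 W/m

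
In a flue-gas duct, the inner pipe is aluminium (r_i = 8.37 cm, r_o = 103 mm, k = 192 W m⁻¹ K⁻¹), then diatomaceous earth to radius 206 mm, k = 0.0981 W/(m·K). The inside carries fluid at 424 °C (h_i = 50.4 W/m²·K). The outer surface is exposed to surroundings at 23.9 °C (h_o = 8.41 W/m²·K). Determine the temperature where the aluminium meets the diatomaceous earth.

T = 412 °C

Treat each layer as a resistance in series:
  R'_conv,in = 1/(2πr h) = 1/(2π·0.0837·50.4) = 0.03773 m·K/W
  R'_aluminium = ln(0.103/0.0837)/(2πk) = 0.2075/(2π·192) = 1.720×10^-4 m·K/W
  R'_diatomaceous earth = ln(0.206/0.103)/(2πk) = 0.6931/(2π·0.0981) = 1.125 m·K/W
  R'_conv,out = 1/(2πr h) = 1/(2π·0.206·8.41) = 0.09187 m·K/W
ΣR = 0.03773 + 1.720×10^-4 + 1.125 + 0.09187 = 1.255 m·K/W
Q' = ΔT/ΣR = (424 °C − 23.9 °C)/1.255 = 318.8 W/m
From the inner boundary to the aluminium/diatomaceous earth interface, ΣR_partial = 0.03790 m·K/W.
T_interface = T_in − Q'·ΣR_partial = 424 °C − (318.8)(0.03790) = 412 °C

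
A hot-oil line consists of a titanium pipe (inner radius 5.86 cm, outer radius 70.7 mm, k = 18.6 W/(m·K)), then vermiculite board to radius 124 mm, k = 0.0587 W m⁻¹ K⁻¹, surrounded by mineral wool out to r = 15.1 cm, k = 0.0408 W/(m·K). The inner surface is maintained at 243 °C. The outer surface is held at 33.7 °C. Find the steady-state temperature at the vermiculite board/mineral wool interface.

Resistance network (inner→outer):
  R'_titanium = ln(0.0707/0.0586)/(2πk) = 0.1877/(2π·18.6) = 0.001606 m·K/W
  R'_vermiculite board = ln(0.124/0.0707)/(2πk) = 0.5618/(2π·0.0587) = 1.523 m·K/W
  R'_mineral wool = ln(0.151/0.124)/(2πk) = 0.1970/(2π·0.0408) = 0.7685 m·K/W
ΣR = 0.001606 + 1.523 + 0.7685 = 2.293 m·K/W
Q' = ΔT/ΣR = (243 °C − 33.7 °C)/2.293 = 91.28 W/m
From the inner boundary to the vermiculite board/mineral wool interface, ΣR_partial = 1.525 m·K/W.
T_interface = T_in − Q'·ΣR_partial = 243 °C − (91.28)(1.525) = 104 °C

T = 104 °C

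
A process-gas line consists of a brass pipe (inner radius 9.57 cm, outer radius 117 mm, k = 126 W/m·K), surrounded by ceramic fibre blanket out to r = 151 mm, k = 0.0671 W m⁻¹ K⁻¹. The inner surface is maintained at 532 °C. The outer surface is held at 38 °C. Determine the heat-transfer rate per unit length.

Q' = 816 W/m

Series thermal resistances, inner to outer:
  R'_brass = ln(0.117/0.0957)/(2πk) = 0.2010/(2π·126) = 2.538×10^-4 m·K/W
  R'_ceramic fibre blanket = ln(0.151/0.117)/(2πk) = 0.2551/(2π·0.0671) = 0.6051 m·K/W
ΣR = 2.538×10^-4 + 0.6051 = 0.6054 m·K/W
Q' = ΔT/ΣR = (532 °C − 38 °C)/0.6054 = 816 W/m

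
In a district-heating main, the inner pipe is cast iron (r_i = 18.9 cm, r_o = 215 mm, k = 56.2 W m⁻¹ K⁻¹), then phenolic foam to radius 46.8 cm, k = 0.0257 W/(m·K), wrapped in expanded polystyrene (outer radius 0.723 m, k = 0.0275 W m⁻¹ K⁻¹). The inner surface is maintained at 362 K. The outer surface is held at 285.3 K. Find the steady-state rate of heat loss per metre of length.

Treat each layer as a resistance in series:
  R'_cast iron = ln(0.215/0.189)/(2πk) = 0.1289/(2π·56.2) = 3.650×10^-4 m·K/W
  R'_phenolic foam = ln(0.468/0.215)/(2πk) = 0.7778/(2π·0.0257) = 4.817 m·K/W
  R'_expanded polystyrene = ln(0.723/0.468)/(2πk) = 0.4349/(2π·0.0275) = 2.517 m·K/W
ΣR = 3.650×10^-4 + 4.817 + 2.517 = 7.334 m·K/W
Q' = ΔT/ΣR = (362 K − 285.3 K)/7.334 = 10.5 W/m

Q' = 10.5 W/m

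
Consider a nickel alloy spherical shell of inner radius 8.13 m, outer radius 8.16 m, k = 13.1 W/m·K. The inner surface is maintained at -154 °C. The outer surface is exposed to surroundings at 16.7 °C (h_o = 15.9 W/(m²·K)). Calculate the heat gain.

Q = 2.19×10^6 W

Resistance network (inner→outer):
  R_nickel alloy = (1/8.13 − 1/8.16)/(4πk) = 4.522×10^-4/(4π·13.1) = 2.747×10^-6 K/W
  R_conv,out = 1/(4πr²h) = 1/(4π·8.16²·15.9) = 7.516×10^-5 K/W
ΣR = 2.747×10^-6 + 7.516×10^-5 = 7.791×10^-5 K/W
Q = ΔT/ΣR = (-154 °C − 16.7 °C)/7.791×10^-5 = -2.19×10^6 W
(Negative Q ⇒ heat flows inward; heat gain = 2.19×10^6 W.)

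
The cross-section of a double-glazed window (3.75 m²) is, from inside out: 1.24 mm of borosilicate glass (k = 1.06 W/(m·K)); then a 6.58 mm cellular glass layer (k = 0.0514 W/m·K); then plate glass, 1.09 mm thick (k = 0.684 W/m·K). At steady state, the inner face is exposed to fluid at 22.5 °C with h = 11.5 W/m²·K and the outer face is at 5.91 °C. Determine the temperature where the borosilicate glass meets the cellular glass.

T = 15.8 °C

Resistance network (inner→outer):
  R_conv,in = 1/(hA) = 1/(11.5·3.75) = 0.02319 K/W
  R_borosilicate glass = L/(kA) = 0.00124/(1.06·3.75) = 3.119×10^-4 K/W
  R_cellular glass = L/(kA) = 0.00658/(0.0514·3.75) = 0.03414 K/W
  R_plate glass = L/(kA) = 0.00109/(0.684·3.75) = 4.250×10^-4 K/W
ΣR = 0.02319 + 3.119×10^-4 + 0.03414 + 4.250×10^-4 = 0.05807 K/W
Q = ΔT/ΣR = (22.5 °C − 5.91 °C)/0.05807 = 285.7 W
From the inner boundary to the borosilicate glass/cellular glass interface, ΣR_partial = 0.02350 K/W.
T_interface = T_in − Q·ΣR_partial = 22.5 °C − (285.7)(0.02350) = 15.8 °C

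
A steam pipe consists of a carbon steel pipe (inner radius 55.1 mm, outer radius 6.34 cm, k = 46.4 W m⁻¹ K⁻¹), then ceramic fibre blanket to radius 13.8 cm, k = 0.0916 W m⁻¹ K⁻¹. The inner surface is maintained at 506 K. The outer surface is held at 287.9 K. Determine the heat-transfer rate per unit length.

Series thermal resistances, inner to outer:
  R'_carbon steel = ln(0.0634/0.0551)/(2πk) = 0.1403/(2π·46.4) = 4.813×10^-4 m·K/W
  R'_ceramic fibre blanket = ln(0.138/0.0634)/(2πk) = 0.7778/(2π·0.0916) = 1.351 m·K/W
ΣR = 4.813×10^-4 + 1.351 = 1.351 m·K/W
Q' = ΔT/ΣR = (506 K − 287.9 K)/1.351 = 161 W/m

Q' = 161 W/m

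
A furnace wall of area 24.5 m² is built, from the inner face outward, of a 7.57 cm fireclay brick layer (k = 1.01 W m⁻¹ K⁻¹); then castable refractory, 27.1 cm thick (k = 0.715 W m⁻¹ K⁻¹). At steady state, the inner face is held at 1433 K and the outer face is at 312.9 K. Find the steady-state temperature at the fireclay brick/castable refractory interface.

Series thermal resistances, inner to outer:
  R_fireclay brick = L/(kA) = 0.0757/(1.01·24.5) = 0.003059 K/W
  R_castable refractory = L/(kA) = 0.271/(0.715·24.5) = 0.01547 K/W
ΣR = 0.003059 + 0.01547 = 0.01853 K/W
Q = ΔT/ΣR = (1433 K − 312.9 K)/0.01853 = 60450 W
From the inner boundary to the fireclay brick/castable refractory interface, ΣR_partial = 0.003059 K/W.
T_interface = T_in − Q·ΣR_partial = 1433 K − (60450)(0.003059) = 1248 K

T = 1248 K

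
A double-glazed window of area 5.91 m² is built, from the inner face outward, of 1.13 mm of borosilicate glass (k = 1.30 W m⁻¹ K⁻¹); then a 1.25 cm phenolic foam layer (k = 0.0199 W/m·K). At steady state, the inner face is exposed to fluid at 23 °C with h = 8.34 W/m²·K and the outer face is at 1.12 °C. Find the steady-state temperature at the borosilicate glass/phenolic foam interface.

T = 19.5 °C

Resistance network (inner→outer):
  R_conv,in = 1/(hA) = 1/(8.34·5.91) = 0.02029 K/W
  R_borosilicate glass = L/(kA) = 0.00113/(1.30·5.91) = 1.471×10^-4 K/W
  R_phenolic foam = L/(kA) = 0.0125/(0.0199·5.91) = 0.1063 K/W
ΣR = 0.02029 + 1.471×10^-4 + 0.1063 = 0.1267 K/W
Q = ΔT/ΣR = (23 °C − 1.12 °C)/0.1267 = 172.7 W
From the inner boundary to the borosilicate glass/phenolic foam interface, ΣR_partial = 0.02044 K/W.
T_interface = T_in − Q·ΣR_partial = 23 °C − (172.7)(0.02044) = 19.5 °C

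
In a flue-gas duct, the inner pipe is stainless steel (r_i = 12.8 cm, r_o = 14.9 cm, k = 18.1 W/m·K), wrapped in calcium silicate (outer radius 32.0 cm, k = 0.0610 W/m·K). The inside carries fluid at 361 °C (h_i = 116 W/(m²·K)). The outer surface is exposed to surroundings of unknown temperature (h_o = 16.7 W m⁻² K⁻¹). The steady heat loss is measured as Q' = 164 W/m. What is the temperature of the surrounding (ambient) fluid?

Sum the resistances:
  R'_conv,in = 1/(2πr h) = 1/(2π·0.128·116) = 0.01072 m·K/W
  R'_stainless steel = ln(0.149/0.128)/(2πk) = 0.1519/(2π·18.1) = 0.001336 m·K/W
  R'_calcium silicate = ln(0.320/0.149)/(2πk) = 0.7644/(2π·0.0610) = 1.994 m·K/W
  R'_conv,out = 1/(2πr h) = 1/(2π·0.320·16.7) = 0.02978 m·K/W
ΣR = 2.036 m·K/W
ΔT = Q'·ΣR = 164 × 2.036 = 333.9 K
Heat flows outward, so T_out = T_in − ΔT = 361 − 333.9 = 27.1 °C

T_out = 27.1 °C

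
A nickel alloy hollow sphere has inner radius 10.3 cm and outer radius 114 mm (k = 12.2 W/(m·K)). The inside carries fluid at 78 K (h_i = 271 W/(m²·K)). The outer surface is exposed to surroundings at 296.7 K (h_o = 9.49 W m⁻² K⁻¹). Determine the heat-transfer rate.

Q = 322 W

Resistance network (inner→outer):
  R_conv,in = 1/(4πr²h) = 1/(4π·0.103²·271) = 0.02768 K/W
  R_nickel alloy = (1/0.103 − 1/0.114)/(4πk) = 0.9368/(4π·12.2) = 0.006111 K/W
  R_conv,out = 1/(4πr²h) = 1/(4π·0.114²·9.49) = 0.6452 K/W
ΣR = 0.02768 + 0.006111 + 0.6452 = 0.6790 K/W
Q = ΔT/ΣR = (78 K − 296.7 K)/0.6790 = -322 W
(Negative Q ⇒ heat flows inward; heat gain = 322 W.)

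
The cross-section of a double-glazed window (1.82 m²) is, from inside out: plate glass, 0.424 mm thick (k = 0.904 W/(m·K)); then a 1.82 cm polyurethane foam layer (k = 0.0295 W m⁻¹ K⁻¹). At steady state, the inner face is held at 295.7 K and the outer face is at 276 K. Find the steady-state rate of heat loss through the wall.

Q = 58.1 W

Resistance network (inner→outer):
  R_plate glass = L/(kA) = 4.24×10^-4/(0.904·1.82) = 2.577×10^-4 K/W
  R_polyurethane foam = L/(kA) = 0.0182/(0.0295·1.82) = 0.3390 K/W
ΣR = 2.577×10^-4 + 0.3390 = 0.3393 K/W
Q = ΔT/ΣR = (295.7 K − 276 K)/0.3393 = 58.1 W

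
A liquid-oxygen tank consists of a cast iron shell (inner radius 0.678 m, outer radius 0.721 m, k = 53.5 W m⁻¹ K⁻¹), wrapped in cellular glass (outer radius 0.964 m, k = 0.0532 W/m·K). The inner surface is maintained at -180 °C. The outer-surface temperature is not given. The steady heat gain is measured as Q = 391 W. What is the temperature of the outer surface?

T_out = 24.5 °C

Series resistances:
  R_cast iron = (1/0.678 − 1/0.721)/(4πk) = 0.08796/(4π·53.5) = 1.308×10^-4 K/W
  R_cellular glass = (1/0.721 − 1/0.964)/(4πk) = 0.3496/(4π·0.0532) = 0.5230 K/W
ΣR = 0.5231 K/W
ΔT = Q·ΣR = 391 × 0.5231 = 204.5 K
Heat flows inward, so T_out = T_in + ΔT = -180 + 204.5 = 24.5 °C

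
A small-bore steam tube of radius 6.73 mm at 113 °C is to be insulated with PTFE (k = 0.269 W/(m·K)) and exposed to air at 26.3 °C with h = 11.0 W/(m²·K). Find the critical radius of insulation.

r_cr = 2.45 cm

For a cylinder, r_cr = k_ins/h = 0.269/11.0 = 0.0245 m = 2.45 cm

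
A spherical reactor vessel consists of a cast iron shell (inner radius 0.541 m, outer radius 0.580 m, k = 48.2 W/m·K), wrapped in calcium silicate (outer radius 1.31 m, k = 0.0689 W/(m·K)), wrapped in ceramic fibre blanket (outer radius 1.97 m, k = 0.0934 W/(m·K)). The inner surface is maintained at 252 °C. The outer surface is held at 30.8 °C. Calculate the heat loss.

Series thermal resistances, inner to outer:
  R_cast iron = (1/0.541 − 1/0.580)/(4πk) = 0.1243/(4π·48.2) = 2.052×10^-4 K/W
  R_calcium silicate = (1/0.580 − 1/1.31)/(4πk) = 0.9608/(4π·0.0689) = 1.110 K/W
  R_ceramic fibre blanket = (1/1.31 − 1/1.97)/(4πk) = 0.2557/(4π·0.0934) = 0.2179 K/W
ΣR = 2.052×10^-4 + 1.110 + 0.2179 = 1.328 K/W
Q = ΔT/ΣR = (252 °C − 30.8 °C)/1.328 = 167 W

Q = 167 W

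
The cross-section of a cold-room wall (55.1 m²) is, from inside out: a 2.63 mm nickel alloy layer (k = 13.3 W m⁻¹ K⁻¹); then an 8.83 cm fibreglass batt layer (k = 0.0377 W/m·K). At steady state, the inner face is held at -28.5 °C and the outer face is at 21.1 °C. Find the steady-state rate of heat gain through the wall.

Resistance network (inner→outer):
  R_nickel alloy = L/(kA) = 0.00263/(13.3·55.1) = 3.589×10^-6 K/W
  R_fibreglass batt = L/(kA) = 0.0883/(0.0377·55.1) = 0.04251 K/W
ΣR = 3.589×10^-6 + 0.04251 = 0.04251 K/W
Q = ΔT/ΣR = (-28.5 °C − 21.1 °C)/0.04251 = -1170 W
(Negative Q ⇒ heat flows inward; heat gain = 1170 W.)

Q = 1170 W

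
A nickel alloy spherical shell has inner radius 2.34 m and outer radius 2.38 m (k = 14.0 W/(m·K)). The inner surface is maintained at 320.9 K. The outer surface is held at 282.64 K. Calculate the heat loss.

Q = 9.37×10^5 W

Q = 4πk·ΔT/(1/r₁ − 1/r₂) = 4π × 14.0 × 38.26 / (1/2.34 − 1/2.38) = 9.37×10^5 W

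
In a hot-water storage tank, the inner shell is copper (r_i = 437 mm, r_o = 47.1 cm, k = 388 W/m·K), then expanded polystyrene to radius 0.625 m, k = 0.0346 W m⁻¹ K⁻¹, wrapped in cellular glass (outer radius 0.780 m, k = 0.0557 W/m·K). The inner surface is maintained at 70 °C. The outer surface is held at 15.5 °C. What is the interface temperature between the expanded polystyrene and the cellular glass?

Treat each layer as a resistance in series:
  R_copper = (1/0.437 − 1/0.471)/(4πk) = 0.1652/(4π·388) = 3.388×10^-5 K/W
  R_expanded polystyrene = (1/0.471 − 1/0.625)/(4πk) = 0.5231/(4π·0.0346) = 1.203 K/W
  R_cellular glass = (1/0.625 − 1/0.780)/(4πk) = 0.3179/(4π·0.0557) = 0.4542 K/W
ΣR = 3.388×10^-5 + 1.203 + 0.4542 = 1.657 K/W
Q = ΔT/ΣR = (70 °C − 15.5 °C)/1.657 = 32.89 W
From the inner boundary to the expanded polystyrene/cellular glass interface, ΣR_partial = 1.203 K/W.
T_interface = T_in − Q·ΣR_partial = 70 °C − (32.89)(1.203) = 30.4 °C

T = 30.4 °C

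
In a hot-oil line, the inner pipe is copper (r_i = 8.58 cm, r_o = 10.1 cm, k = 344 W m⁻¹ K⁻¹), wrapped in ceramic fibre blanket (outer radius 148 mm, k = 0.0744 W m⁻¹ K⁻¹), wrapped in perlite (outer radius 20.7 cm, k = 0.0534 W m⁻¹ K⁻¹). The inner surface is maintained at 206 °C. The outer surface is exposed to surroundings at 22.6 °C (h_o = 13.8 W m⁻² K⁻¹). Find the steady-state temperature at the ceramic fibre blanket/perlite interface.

T = 126 °C

Treat each layer as a resistance in series:
  R'_copper = ln(0.101/0.0858)/(2πk) = 0.1631/(2π·344) = 7.546×10^-5 m·K/W
  R'_ceramic fibre blanket = ln(0.148/0.101)/(2πk) = 0.3821/(2π·0.0744) = 0.8174 m·K/W
  R'_perlite = ln(0.207/0.148)/(2πk) = 0.3355/(2π·0.0534) = 1.000 m·K/W
  R'_conv,out = 1/(2πr h) = 1/(2π·0.207·13.8) = 0.05571 m·K/W
ΣR = 7.546×10^-5 + 0.8174 + 1.000 + 0.05571 = 1.873 m·K/W
Q' = ΔT/ΣR = (206 °C − 22.6 °C)/1.873 = 97.92 W/m
From the inner boundary to the ceramic fibre blanket/perlite interface, ΣR_partial = 0.8175 m·K/W.
T_interface = T_in − Q'·ΣR_partial = 206 °C − (97.92)(0.8175) = 126 °C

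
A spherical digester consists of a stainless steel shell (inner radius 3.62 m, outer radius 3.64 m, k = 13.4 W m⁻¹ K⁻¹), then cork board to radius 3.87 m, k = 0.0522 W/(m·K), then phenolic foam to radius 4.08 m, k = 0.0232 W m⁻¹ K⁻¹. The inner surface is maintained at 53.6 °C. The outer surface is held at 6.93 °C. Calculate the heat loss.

Q = 662 W

Series thermal resistances, inner to outer:
  R_stainless steel = (1/3.62 − 1/3.64)/(4πk) = 0.001518/(4π·13.4) = 9.014×10^-6 K/W
  R_cork board = (1/3.64 − 1/3.87)/(4πk) = 0.01633/(4π·0.0522) = 0.02489 K/W
  R_phenolic foam = (1/3.87 − 1/4.08)/(4πk) = 0.01330/(4π·0.0232) = 0.04562 K/W
ΣR = 9.014×10^-6 + 0.02489 + 0.04562 = 0.07052 K/W
Q = ΔT/ΣR = (53.6 °C − 6.93 °C)/0.07052 = 662 W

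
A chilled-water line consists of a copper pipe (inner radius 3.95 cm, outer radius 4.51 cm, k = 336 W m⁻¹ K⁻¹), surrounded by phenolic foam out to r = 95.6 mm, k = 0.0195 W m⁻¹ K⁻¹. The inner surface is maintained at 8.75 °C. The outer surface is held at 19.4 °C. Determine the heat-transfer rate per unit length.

Q' = 1.74 W/m

Series thermal resistances, inner to outer:
  R'_copper = ln(0.0451/0.0395)/(2πk) = 0.1326/(2π·336) = 6.280×10^-5 m·K/W
  R'_phenolic foam = ln(0.0956/0.0451)/(2πk) = 0.7513/(2π·0.0195) = 6.132 m·K/W
ΣR = 6.280×10^-5 + 6.132 = 6.132 m·K/W
Q' = ΔT/ΣR = (8.75 °C − 19.4 °C)/6.132 = -1.74 W/m
(Negative Q' ⇒ heat flows inward; heat gain = 1.74 W/m.)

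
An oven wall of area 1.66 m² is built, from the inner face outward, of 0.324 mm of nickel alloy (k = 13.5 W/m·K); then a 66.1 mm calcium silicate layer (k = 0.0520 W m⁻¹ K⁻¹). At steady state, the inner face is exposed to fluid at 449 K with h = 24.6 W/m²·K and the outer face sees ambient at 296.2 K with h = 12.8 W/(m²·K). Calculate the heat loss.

Treat each layer as a resistance in series:
  R_conv,in = 1/(hA) = 1/(24.6·1.66) = 0.02449 K/W
  R_nickel alloy = L/(kA) = 3.24×10^-4/(13.5·1.66) = 1.446×10^-5 K/W
  R_calcium silicate = L/(kA) = 0.0661/(0.0520·1.66) = 0.7658 K/W
  R_conv,out = 1/(hA) = 1/(12.8·1.66) = 0.04706 K/W
ΣR = 0.02449 + 1.446×10^-5 + 0.7658 + 0.04706 = 0.8374 K/W
Q = ΔT/ΣR = (449 K − 296.2 K)/0.8374 = 182 W

Q = 182 W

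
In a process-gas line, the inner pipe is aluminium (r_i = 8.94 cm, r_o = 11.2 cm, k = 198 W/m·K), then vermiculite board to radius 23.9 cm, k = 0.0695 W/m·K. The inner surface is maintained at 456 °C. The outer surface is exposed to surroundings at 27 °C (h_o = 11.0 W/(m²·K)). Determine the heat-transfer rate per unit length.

Q' = 239 W/m

Treat each layer as a resistance in series:
  R'_aluminium = ln(0.112/0.0894)/(2πk) = 0.2254/(2π·198) = 1.812×10^-4 m·K/W
  R'_vermiculite board = ln(0.239/0.112)/(2πk) = 0.7580/(2π·0.0695) = 1.736 m·K/W
  R'_conv,out = 1/(2πr h) = 1/(2π·0.239·11.0) = 0.06054 m·K/W
ΣR = 1.812×10^-4 + 1.736 + 0.06054 = 1.797 m·K/W
Q' = ΔT/ΣR = (456 °C − 27 °C)/1.797 = 239 W/m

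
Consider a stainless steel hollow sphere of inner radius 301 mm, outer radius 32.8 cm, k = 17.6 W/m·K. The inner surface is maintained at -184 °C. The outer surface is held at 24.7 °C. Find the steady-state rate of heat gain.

Q = 169 kW

Q = 4πk·ΔT/(1/r₁ − 1/r₂) = 4π × 17.6 × 208.7 / (1/0.301 − 1/0.328) = 1.69×10^5 W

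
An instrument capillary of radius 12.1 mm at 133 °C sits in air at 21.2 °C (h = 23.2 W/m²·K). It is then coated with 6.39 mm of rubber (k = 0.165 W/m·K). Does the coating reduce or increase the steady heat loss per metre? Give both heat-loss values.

Critical radius for a cylinder: r_cr = k/h = 0.00711 m = 0.711 cm.
Outer radius after coating: r₂ = 0.0121 + 0.00639 = 0.01849 m.
Since r₁ ≥ r_cr, any added insulation reduces the heat loss.
Bare: R = 1/(2πr₁h) = 0.5670 m·K/W; Q = 111.8/0.5670 = 197 W/m.
Coated: R = R_cond + R_conv = 0.7800 m·K/W; Q = 111.8/0.7800 = 143 W/m.

reduces: 197 → 143 W/m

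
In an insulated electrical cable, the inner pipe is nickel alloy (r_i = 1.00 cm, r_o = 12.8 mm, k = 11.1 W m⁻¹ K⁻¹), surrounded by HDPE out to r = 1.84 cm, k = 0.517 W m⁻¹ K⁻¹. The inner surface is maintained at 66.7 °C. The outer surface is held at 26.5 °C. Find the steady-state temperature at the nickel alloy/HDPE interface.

Treat each layer as a resistance in series:
  R'_nickel alloy = ln(0.0128/0.0100)/(2πk) = 0.2469/(2π·11.1) = 0.003540 m·K/W
  R'_HDPE = ln(0.0184/0.0128)/(2πk) = 0.3629/(2π·0.517) = 0.1117 m·K/W
ΣR = 0.003540 + 0.1117 = 0.1152 m·K/W
Q' = ΔT/ΣR = (66.7 °C − 26.5 °C)/0.1152 = 349.0 W/m
From the inner boundary to the nickel alloy/HDPE interface, ΣR_partial = 0.003540 m·K/W.
T_interface = T_in − Q'·ΣR_partial = 66.7 °C − (349.0)(0.003540) = 65.5 °C

T = 65.5 °C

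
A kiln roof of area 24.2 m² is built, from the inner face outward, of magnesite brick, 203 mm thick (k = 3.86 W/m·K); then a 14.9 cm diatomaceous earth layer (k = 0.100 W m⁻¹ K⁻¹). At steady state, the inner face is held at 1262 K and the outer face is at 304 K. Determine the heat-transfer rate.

Q = 15.0 kW

Treat each layer as a resistance in series:
  R_magnesite brick = L/(kA) = 0.203/(3.86·24.2) = 0.002173 K/W
  R_diatomaceous earth = L/(kA) = 0.149/(0.100·24.2) = 0.06157 K/W
ΣR = 0.002173 + 0.06157 = 0.06374 K/W
Q = ΔT/ΣR = (1262 K − 304 K)/0.06374 = 15000 W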